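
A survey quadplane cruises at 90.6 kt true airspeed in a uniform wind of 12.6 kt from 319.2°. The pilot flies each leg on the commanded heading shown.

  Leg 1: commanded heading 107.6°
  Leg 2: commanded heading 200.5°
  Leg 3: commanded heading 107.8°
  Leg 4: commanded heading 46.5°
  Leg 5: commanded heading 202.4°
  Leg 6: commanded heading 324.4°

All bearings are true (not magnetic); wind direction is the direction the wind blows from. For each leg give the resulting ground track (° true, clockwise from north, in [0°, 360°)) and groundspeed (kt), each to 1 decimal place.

Leg 1: track=111.3°, groundspeed=101.5 kt
Leg 2: track=194.0°, groundspeed=97.3 kt
Leg 3: track=111.5°, groundspeed=101.6 kt
Leg 4: track=54.5°, groundspeed=90.9 kt
Leg 5: track=195.7°, groundspeed=96.9 kt
Leg 6: track=325.2°, groundspeed=78.1 kt

Leg 1: heading 107.6°; drift +3.7° → track 111.3°, groundspeed 101.5 kt
Leg 2: heading 200.5°; drift -6.5° → track 194.0°, groundspeed 97.3 kt
Leg 3: heading 107.8°; drift +3.7° → track 111.5°, groundspeed 101.6 kt
Leg 4: heading 46.5°; drift +8.0° → track 54.5°, groundspeed 90.9 kt
Leg 5: heading 202.4°; drift -6.7° → track 195.7°, groundspeed 96.9 kt
Leg 6: heading 324.4°; drift +0.8° → track 325.2°, groundspeed 78.1 kt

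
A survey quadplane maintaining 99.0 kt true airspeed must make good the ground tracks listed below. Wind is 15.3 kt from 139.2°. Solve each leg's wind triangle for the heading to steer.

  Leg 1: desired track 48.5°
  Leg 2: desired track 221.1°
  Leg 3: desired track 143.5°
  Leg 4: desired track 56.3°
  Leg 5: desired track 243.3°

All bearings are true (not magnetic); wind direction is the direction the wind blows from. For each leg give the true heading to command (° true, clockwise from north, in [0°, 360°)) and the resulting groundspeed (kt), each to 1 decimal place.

Leg 1: heading=57.4°, groundspeed=98.0 kt
Leg 2: heading=212.3°, groundspeed=95.7 kt
Leg 3: heading=142.8°, groundspeed=83.7 kt
Leg 4: heading=65.1°, groundspeed=95.9 kt
Leg 5: heading=234.7°, groundspeed=101.6 kt

Leg 1: desired track 48.5°; wind correction +8.9° → command heading 57.4°, groundspeed 98.0 kt
Leg 2: desired track 221.1°; wind correction -8.8° → command heading 212.3°, groundspeed 95.7 kt
Leg 3: desired track 143.5°; wind correction -0.7° → command heading 142.8°, groundspeed 83.7 kt
Leg 4: desired track 56.3°; wind correction +8.8° → command heading 65.1°, groundspeed 95.9 kt
Leg 5: desired track 243.3°; wind correction -8.6° → command heading 234.7°, groundspeed 101.6 kt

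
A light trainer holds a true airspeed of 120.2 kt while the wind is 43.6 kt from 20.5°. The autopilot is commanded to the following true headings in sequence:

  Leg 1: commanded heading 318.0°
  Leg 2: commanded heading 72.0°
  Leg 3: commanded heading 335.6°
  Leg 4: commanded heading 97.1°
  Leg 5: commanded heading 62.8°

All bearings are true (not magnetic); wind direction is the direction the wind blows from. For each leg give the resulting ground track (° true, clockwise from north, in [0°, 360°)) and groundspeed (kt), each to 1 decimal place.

Leg 1: heading 318.0°; drift -21.1° → track 296.9°, groundspeed 107.3 kt
Leg 2: heading 72.0°; drift +20.1° → track 92.1°, groundspeed 99.1 kt
Leg 3: heading 335.6°; drift -19.0° → track 316.6°, groundspeed 94.5 kt
Leg 4: heading 97.1°; drift +21.1° → track 118.2°, groundspeed 118.0 kt
Leg 5: heading 62.8°; drift +18.5° → track 81.3°, groundspeed 92.7 kt

Leg 1: track=296.9°, groundspeed=107.3 kt
Leg 2: track=92.1°, groundspeed=99.1 kt
Leg 3: track=316.6°, groundspeed=94.5 kt
Leg 4: track=118.2°, groundspeed=118.0 kt
Leg 5: track=81.3°, groundspeed=92.7 kt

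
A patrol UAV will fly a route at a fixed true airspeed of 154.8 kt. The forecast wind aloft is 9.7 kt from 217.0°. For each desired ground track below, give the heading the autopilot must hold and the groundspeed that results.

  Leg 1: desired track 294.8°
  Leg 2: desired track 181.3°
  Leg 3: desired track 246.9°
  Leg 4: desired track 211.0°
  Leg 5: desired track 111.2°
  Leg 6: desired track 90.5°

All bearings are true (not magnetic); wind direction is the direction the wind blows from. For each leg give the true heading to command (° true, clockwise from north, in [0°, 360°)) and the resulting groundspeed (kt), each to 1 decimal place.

Leg 1: desired track 294.8°; wind correction -3.5° → command heading 291.3°, groundspeed 152.5 kt
Leg 2: desired track 181.3°; wind correction +2.1° → command heading 183.4°, groundspeed 146.8 kt
Leg 3: desired track 246.9°; wind correction -1.8° → command heading 245.1°, groundspeed 146.3 kt
Leg 4: desired track 211.0°; wind correction +0.4° → command heading 211.4°, groundspeed 145.1 kt
Leg 5: desired track 111.2°; wind correction +3.5° → command heading 114.7°, groundspeed 157.2 kt
Leg 6: desired track 90.5°; wind correction +2.9° → command heading 93.4°, groundspeed 160.4 kt

Leg 1: heading=291.3°, groundspeed=152.5 kt
Leg 2: heading=183.4°, groundspeed=146.8 kt
Leg 3: heading=245.1°, groundspeed=146.3 kt
Leg 4: heading=211.4°, groundspeed=145.1 kt
Leg 5: heading=114.7°, groundspeed=157.2 kt
Leg 6: heading=93.4°, groundspeed=160.4 kt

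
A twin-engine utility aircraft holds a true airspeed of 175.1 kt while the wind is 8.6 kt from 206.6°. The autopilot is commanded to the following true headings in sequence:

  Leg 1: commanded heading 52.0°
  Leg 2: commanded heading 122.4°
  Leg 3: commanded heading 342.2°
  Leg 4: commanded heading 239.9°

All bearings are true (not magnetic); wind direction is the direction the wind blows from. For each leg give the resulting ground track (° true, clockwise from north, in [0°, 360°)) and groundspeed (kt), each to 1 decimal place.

Leg 1: heading 52.0°; drift -1.2° → track 50.8°, groundspeed 182.9 kt
Leg 2: heading 122.4°; drift -2.8° → track 119.6°, groundspeed 174.4 kt
Leg 3: heading 342.2°; drift +1.9° → track 344.1°, groundspeed 181.3 kt
Leg 4: heading 239.9°; drift +1.6° → track 241.5°, groundspeed 168.0 kt

Leg 1: track=50.8°, groundspeed=182.9 kt
Leg 2: track=119.6°, groundspeed=174.4 kt
Leg 3: track=344.1°, groundspeed=181.3 kt
Leg 4: track=241.5°, groundspeed=168.0 kt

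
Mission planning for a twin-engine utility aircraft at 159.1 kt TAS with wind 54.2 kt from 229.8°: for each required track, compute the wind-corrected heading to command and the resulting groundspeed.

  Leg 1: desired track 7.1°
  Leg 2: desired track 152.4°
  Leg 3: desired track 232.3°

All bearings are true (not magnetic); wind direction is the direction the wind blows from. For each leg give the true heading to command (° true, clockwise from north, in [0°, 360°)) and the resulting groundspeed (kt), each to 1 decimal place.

Leg 1: desired track 7.1°; wind correction -13.4° → command heading 353.7°, groundspeed 194.6 kt
Leg 2: desired track 152.4°; wind correction +19.4° → command heading 171.8°, groundspeed 138.2 kt
Leg 3: desired track 232.3°; wind correction -0.9° → command heading 231.4°, groundspeed 104.9 kt

Leg 1: heading=353.7°, groundspeed=194.6 kt
Leg 2: heading=171.8°, groundspeed=138.2 kt
Leg 3: heading=231.4°, groundspeed=104.9 kt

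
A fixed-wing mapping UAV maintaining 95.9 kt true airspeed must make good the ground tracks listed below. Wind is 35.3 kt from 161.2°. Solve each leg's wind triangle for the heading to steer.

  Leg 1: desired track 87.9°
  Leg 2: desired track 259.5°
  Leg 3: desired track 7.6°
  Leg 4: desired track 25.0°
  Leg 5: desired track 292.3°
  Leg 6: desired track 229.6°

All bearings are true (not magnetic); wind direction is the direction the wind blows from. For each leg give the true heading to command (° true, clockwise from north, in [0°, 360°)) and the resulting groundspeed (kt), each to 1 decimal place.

Leg 1: desired track 87.9°; wind correction +20.6° → command heading 108.5°, groundspeed 79.6 kt
Leg 2: desired track 259.5°; wind correction -21.4° → command heading 238.1°, groundspeed 94.4 kt
Leg 3: desired track 7.6°; wind correction +9.4° → command heading 17.0°, groundspeed 126.2 kt
Leg 4: desired track 25.0°; wind correction +14.8° → command heading 39.8°, groundspeed 118.2 kt
Leg 5: desired track 292.3°; wind correction -16.1° → command heading 276.2°, groundspeed 115.3 kt
Leg 6: desired track 229.6°; wind correction -20.0° → command heading 209.6°, groundspeed 77.1 kt

Leg 1: heading=108.5°, groundspeed=79.6 kt
Leg 2: heading=238.1°, groundspeed=94.4 kt
Leg 3: heading=17.0°, groundspeed=126.2 kt
Leg 4: heading=39.8°, groundspeed=118.2 kt
Leg 5: heading=276.2°, groundspeed=115.3 kt
Leg 6: heading=209.6°, groundspeed=77.1 kt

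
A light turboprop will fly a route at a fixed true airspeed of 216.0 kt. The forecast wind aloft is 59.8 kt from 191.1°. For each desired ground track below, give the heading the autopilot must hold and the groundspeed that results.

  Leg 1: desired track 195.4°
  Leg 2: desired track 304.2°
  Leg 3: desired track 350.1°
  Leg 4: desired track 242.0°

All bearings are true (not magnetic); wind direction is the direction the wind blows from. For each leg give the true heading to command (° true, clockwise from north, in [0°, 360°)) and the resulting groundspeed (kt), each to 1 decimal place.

Leg 1: desired track 195.4°; wind correction -1.2° → command heading 194.2°, groundspeed 156.3 kt
Leg 2: desired track 304.2°; wind correction -14.8° → command heading 289.4°, groundspeed 232.3 kt
Leg 3: desired track 350.1°; wind correction -5.7° → command heading 344.4°, groundspeed 270.8 kt
Leg 4: desired track 242.0°; wind correction -12.4° → command heading 229.6°, groundspeed 173.2 kt

Leg 1: heading=194.2°, groundspeed=156.3 kt
Leg 2: heading=289.4°, groundspeed=232.3 kt
Leg 3: heading=344.4°, groundspeed=270.8 kt
Leg 4: heading=229.6°, groundspeed=173.2 kt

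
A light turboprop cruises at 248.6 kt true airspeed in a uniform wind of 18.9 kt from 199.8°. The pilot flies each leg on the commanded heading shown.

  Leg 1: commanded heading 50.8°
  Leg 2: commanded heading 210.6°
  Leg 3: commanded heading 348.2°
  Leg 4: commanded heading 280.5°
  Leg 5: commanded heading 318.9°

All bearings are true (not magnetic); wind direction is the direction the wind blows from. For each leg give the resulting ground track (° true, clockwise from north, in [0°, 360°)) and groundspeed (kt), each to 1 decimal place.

Leg 1: heading 50.8°; drift -2.1° → track 48.7°, groundspeed 265.0 kt
Leg 2: heading 210.6°; drift +0.9° → track 211.5°, groundspeed 230.1 kt
Leg 3: heading 348.2°; drift +2.1° → track 350.3°, groundspeed 264.9 kt
Leg 4: heading 280.5°; drift +4.3° → track 284.8°, groundspeed 246.3 kt
Leg 5: heading 318.9°; drift +3.7° → track 322.6°, groundspeed 258.3 kt

Leg 1: track=48.7°, groundspeed=265.0 kt
Leg 2: track=211.5°, groundspeed=230.1 kt
Leg 3: track=350.3°, groundspeed=264.9 kt
Leg 4: track=284.8°, groundspeed=246.3 kt
Leg 5: track=322.6°, groundspeed=258.3 kt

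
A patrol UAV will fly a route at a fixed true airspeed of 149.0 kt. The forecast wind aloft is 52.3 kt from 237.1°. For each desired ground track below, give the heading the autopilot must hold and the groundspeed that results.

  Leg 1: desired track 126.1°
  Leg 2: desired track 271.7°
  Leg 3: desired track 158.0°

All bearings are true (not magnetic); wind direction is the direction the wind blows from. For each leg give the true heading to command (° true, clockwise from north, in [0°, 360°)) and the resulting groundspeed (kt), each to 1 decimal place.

Leg 1: heading=145.2°, groundspeed=159.5 kt
Leg 2: heading=260.2°, groundspeed=103.0 kt
Leg 3: heading=178.2°, groundspeed=130.0 kt

Leg 1: desired track 126.1°; wind correction +19.1° → command heading 145.2°, groundspeed 159.5 kt
Leg 2: desired track 271.7°; wind correction -11.5° → command heading 260.2°, groundspeed 103.0 kt
Leg 3: desired track 158.0°; wind correction +20.2° → command heading 178.2°, groundspeed 130.0 kt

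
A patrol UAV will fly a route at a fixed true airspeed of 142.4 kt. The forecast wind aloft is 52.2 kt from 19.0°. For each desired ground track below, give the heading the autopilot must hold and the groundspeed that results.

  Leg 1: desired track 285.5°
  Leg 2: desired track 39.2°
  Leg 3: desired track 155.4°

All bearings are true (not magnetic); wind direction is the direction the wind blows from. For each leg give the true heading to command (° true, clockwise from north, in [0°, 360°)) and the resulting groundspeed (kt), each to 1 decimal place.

Leg 1: heading=307.0°, groundspeed=135.7 kt
Leg 2: heading=31.9°, groundspeed=92.3 kt
Leg 3: heading=140.8°, groundspeed=175.6 kt

Leg 1: desired track 285.5°; wind correction +21.5° → command heading 307.0°, groundspeed 135.7 kt
Leg 2: desired track 39.2°; wind correction -7.3° → command heading 31.9°, groundspeed 92.3 kt
Leg 3: desired track 155.4°; wind correction -14.6° → command heading 140.8°, groundspeed 175.6 kt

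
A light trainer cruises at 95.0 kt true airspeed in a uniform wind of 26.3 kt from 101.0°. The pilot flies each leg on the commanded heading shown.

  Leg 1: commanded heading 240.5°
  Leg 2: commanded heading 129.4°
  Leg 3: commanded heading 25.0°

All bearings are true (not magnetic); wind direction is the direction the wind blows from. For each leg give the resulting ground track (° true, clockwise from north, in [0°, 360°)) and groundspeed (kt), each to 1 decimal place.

Leg 1: track=248.9°, groundspeed=116.3 kt
Leg 2: track=139.3°, groundspeed=72.9 kt
Leg 3: track=8.9°, groundspeed=92.2 kt

Leg 1: heading 240.5°; drift +8.4° → track 248.9°, groundspeed 116.3 kt
Leg 2: heading 129.4°; drift +9.9° → track 139.3°, groundspeed 72.9 kt
Leg 3: heading 25.0°; drift -16.1° → track 8.9°, groundspeed 92.2 kt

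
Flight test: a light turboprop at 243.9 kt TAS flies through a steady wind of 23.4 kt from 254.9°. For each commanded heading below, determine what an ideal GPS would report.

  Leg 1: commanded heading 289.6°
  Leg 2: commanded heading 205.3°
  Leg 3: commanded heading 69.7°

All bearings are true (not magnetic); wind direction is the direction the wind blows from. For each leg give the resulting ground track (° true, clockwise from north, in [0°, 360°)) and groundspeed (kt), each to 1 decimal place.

Leg 1: track=293.0°, groundspeed=225.1 kt
Leg 2: track=200.8°, groundspeed=229.4 kt
Leg 3: track=70.2°, groundspeed=267.2 kt

Leg 1: heading 289.6°; drift +3.4° → track 293.0°, groundspeed 225.1 kt
Leg 2: heading 205.3°; drift -4.5° → track 200.8°, groundspeed 229.4 kt
Leg 3: heading 69.7°; drift +0.5° → track 70.2°, groundspeed 267.2 kt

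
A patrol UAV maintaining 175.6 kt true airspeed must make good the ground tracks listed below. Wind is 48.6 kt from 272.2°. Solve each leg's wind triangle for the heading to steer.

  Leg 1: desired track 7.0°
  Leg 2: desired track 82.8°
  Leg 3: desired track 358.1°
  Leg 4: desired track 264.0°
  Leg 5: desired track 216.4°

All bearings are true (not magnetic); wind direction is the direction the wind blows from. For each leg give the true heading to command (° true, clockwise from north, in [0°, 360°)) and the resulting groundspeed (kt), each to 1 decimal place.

Leg 1: desired track 7.0°; wind correction -16.0° → command heading 351.0°, groundspeed 172.9 kt
Leg 2: desired track 82.8°; wind correction -2.6° → command heading 80.2°, groundspeed 223.4 kt
Leg 3: desired track 358.1°; wind correction -16.0° → command heading 342.1°, groundspeed 165.3 kt
Leg 4: desired track 264.0°; wind correction +2.3° → command heading 266.3°, groundspeed 127.4 kt
Leg 5: desired track 216.4°; wind correction +13.2° → command heading 229.6°, groundspeed 143.6 kt

Leg 1: heading=351.0°, groundspeed=172.9 kt
Leg 2: heading=80.2°, groundspeed=223.4 kt
Leg 3: heading=342.1°, groundspeed=165.3 kt
Leg 4: heading=266.3°, groundspeed=127.4 kt
Leg 5: heading=229.6°, groundspeed=143.6 kt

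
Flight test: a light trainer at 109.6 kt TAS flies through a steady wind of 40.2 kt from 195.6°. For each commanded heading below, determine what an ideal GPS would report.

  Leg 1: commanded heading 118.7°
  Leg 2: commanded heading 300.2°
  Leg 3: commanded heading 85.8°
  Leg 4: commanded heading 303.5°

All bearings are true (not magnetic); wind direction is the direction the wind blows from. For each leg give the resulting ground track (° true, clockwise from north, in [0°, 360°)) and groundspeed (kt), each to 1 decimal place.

Leg 1: track=97.4°, groundspeed=107.8 kt
Leg 2: track=318.2°, groundspeed=125.9 kt
Leg 3: track=68.7°, groundspeed=128.9 kt
Leg 4: track=320.9°, groundspeed=127.8 kt

Leg 1: heading 118.7°; drift -21.3° → track 97.4°, groundspeed 107.8 kt
Leg 2: heading 300.2°; drift +18.0° → track 318.2°, groundspeed 125.9 kt
Leg 3: heading 85.8°; drift -17.1° → track 68.7°, groundspeed 128.9 kt
Leg 4: heading 303.5°; drift +17.4° → track 320.9°, groundspeed 127.8 kt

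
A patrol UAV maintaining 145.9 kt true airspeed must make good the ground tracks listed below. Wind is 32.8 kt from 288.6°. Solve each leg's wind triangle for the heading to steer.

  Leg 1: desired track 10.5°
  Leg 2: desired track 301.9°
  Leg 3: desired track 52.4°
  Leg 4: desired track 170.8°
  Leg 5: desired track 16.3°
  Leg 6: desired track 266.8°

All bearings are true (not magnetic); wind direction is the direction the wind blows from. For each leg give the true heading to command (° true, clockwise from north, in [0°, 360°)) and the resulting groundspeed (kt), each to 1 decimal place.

Leg 1: heading=357.6°, groundspeed=137.6 kt
Leg 2: heading=298.9°, groundspeed=113.8 kt
Leg 3: heading=41.6°, groundspeed=161.6 kt
Leg 4: heading=182.3°, groundspeed=158.3 kt
Leg 5: heading=3.3°, groundspeed=140.9 kt
Leg 6: heading=271.6°, groundspeed=114.9 kt

Leg 1: desired track 10.5°; wind correction -12.9° → command heading 357.6°, groundspeed 137.6 kt
Leg 2: desired track 301.9°; wind correction -3.0° → command heading 298.9°, groundspeed 113.8 kt
Leg 3: desired track 52.4°; wind correction -10.8° → command heading 41.6°, groundspeed 161.6 kt
Leg 4: desired track 170.8°; wind correction +11.5° → command heading 182.3°, groundspeed 158.3 kt
Leg 5: desired track 16.3°; wind correction -13.0° → command heading 3.3°, groundspeed 140.9 kt
Leg 6: desired track 266.8°; wind correction +4.8° → command heading 271.6°, groundspeed 114.9 kt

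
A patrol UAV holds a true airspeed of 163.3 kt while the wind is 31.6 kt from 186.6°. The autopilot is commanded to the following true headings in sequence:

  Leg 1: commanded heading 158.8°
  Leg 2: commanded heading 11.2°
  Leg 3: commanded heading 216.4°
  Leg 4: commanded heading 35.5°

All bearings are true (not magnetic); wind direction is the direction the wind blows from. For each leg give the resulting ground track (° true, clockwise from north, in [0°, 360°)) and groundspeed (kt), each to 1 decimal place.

Leg 1: heading 158.8°; drift -6.2° → track 152.6°, groundspeed 136.1 kt
Leg 2: heading 11.2°; drift -0.7° → track 10.5°, groundspeed 194.8 kt
Leg 3: heading 216.4°; drift +6.6° → track 223.0°, groundspeed 136.8 kt
Leg 4: heading 35.5°; drift -4.6° → track 30.9°, groundspeed 191.6 kt

Leg 1: track=152.6°, groundspeed=136.1 kt
Leg 2: track=10.5°, groundspeed=194.8 kt
Leg 3: track=223.0°, groundspeed=136.8 kt
Leg 4: track=30.9°, groundspeed=191.6 kt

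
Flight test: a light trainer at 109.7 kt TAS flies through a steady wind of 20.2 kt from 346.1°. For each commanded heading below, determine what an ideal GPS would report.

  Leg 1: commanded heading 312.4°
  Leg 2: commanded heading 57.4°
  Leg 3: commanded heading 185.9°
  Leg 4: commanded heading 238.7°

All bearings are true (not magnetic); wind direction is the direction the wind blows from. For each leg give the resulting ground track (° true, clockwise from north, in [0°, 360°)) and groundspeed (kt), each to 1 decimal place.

Leg 1: track=305.5°, groundspeed=93.6 kt
Leg 2: track=67.9°, groundspeed=105.0 kt
Leg 3: track=182.9°, groundspeed=128.9 kt
Leg 4: track=229.2°, groundspeed=117.3 kt

Leg 1: heading 312.4°; drift -6.9° → track 305.5°, groundspeed 93.6 kt
Leg 2: heading 57.4°; drift +10.5° → track 67.9°, groundspeed 105.0 kt
Leg 3: heading 185.9°; drift -3.0° → track 182.9°, groundspeed 128.9 kt
Leg 4: heading 238.7°; drift -9.5° → track 229.2°, groundspeed 117.3 kt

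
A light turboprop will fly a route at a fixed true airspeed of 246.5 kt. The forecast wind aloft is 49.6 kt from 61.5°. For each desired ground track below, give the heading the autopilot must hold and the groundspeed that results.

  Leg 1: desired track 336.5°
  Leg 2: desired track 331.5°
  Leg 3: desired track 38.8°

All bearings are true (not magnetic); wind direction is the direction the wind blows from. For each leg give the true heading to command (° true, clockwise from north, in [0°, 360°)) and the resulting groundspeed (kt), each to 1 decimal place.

Leg 1: desired track 336.5°; wind correction +11.6° → command heading 348.1°, groundspeed 237.2 kt
Leg 2: desired track 331.5°; wind correction +11.6° → command heading 343.1°, groundspeed 241.5 kt
Leg 3: desired track 38.8°; wind correction +4.5° → command heading 43.3°, groundspeed 200.0 kt

Leg 1: heading=348.1°, groundspeed=237.2 kt
Leg 2: heading=343.1°, groundspeed=241.5 kt
Leg 3: heading=43.3°, groundspeed=200.0 kt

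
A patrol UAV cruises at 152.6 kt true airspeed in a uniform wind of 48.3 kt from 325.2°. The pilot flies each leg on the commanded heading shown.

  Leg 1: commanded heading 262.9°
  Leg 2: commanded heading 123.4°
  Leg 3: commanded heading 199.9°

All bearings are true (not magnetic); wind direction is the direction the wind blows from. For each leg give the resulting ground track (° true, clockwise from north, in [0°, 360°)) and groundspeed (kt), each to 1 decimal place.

Leg 1: heading 262.9°; drift -18.2° → track 244.7°, groundspeed 137.0 kt
Leg 2: heading 123.4°; drift +5.2° → track 128.6°, groundspeed 198.3 kt
Leg 3: heading 199.9°; drift -12.3° → track 187.6°, groundspeed 184.8 kt

Leg 1: track=244.7°, groundspeed=137.0 kt
Leg 2: track=128.6°, groundspeed=198.3 kt
Leg 3: track=187.6°, groundspeed=184.8 kt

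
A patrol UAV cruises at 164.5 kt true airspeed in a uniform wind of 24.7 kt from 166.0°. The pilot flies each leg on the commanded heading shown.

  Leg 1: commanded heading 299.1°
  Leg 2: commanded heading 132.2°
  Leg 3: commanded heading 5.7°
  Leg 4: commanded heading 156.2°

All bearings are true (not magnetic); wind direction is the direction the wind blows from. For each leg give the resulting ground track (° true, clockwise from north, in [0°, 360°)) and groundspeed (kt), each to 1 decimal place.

Leg 1: heading 299.1°; drift +5.7° → track 304.8°, groundspeed 182.3 kt
Leg 2: heading 132.2°; drift -5.5° → track 126.7°, groundspeed 144.6 kt
Leg 3: heading 5.7°; drift -2.5° → track 3.2°, groundspeed 187.9 kt
Leg 4: heading 156.2°; drift -1.7° → track 154.5°, groundspeed 140.2 kt

Leg 1: track=304.8°, groundspeed=182.3 kt
Leg 2: track=126.7°, groundspeed=144.6 kt
Leg 3: track=3.2°, groundspeed=187.9 kt
Leg 4: track=154.5°, groundspeed=140.2 kt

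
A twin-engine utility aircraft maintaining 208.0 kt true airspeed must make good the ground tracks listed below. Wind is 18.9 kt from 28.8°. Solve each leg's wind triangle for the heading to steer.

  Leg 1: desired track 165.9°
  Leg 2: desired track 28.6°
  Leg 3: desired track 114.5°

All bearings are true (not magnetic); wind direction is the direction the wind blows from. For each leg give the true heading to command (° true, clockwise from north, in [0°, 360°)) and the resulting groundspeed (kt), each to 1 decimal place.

Leg 1: heading=162.4°, groundspeed=221.4 kt
Leg 2: heading=28.6°, groundspeed=189.1 kt
Leg 3: heading=109.3°, groundspeed=205.7 kt

Leg 1: desired track 165.9°; wind correction -3.5° → command heading 162.4°, groundspeed 221.4 kt
Leg 2: desired track 28.6°; wind correction +0.0° → command heading 28.6°, groundspeed 189.1 kt
Leg 3: desired track 114.5°; wind correction -5.2° → command heading 109.3°, groundspeed 205.7 kt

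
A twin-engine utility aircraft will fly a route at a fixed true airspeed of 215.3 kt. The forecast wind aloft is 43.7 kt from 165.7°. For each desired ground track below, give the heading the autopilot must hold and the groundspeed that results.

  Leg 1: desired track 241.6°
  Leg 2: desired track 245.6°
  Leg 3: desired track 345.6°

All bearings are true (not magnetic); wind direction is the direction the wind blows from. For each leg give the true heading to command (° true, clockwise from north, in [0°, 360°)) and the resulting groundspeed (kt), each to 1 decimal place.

Leg 1: heading=230.2°, groundspeed=200.4 kt
Leg 2: heading=234.1°, groundspeed=203.3 kt
Leg 3: heading=345.6°, groundspeed=259.0 kt

Leg 1: desired track 241.6°; wind correction -11.4° → command heading 230.2°, groundspeed 200.4 kt
Leg 2: desired track 245.6°; wind correction -11.5° → command heading 234.1°, groundspeed 203.3 kt
Leg 3: desired track 345.6°; wind correction +0.0° → command heading 345.6°, groundspeed 259.0 kt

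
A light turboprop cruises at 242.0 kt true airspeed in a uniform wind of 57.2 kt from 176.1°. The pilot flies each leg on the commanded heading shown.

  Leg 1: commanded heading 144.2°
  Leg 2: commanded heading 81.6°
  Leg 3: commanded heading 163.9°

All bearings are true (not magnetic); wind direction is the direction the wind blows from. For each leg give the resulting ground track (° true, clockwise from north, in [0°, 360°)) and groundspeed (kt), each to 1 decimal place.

Leg 1: heading 144.2°; drift -8.9° → track 135.3°, groundspeed 195.8 kt
Leg 2: heading 81.6°; drift -13.0° → track 68.6°, groundspeed 253.0 kt
Leg 3: heading 163.9°; drift -3.7° → track 160.2°, groundspeed 186.5 kt

Leg 1: track=135.3°, groundspeed=195.8 kt
Leg 2: track=68.6°, groundspeed=253.0 kt
Leg 3: track=160.2°, groundspeed=186.5 kt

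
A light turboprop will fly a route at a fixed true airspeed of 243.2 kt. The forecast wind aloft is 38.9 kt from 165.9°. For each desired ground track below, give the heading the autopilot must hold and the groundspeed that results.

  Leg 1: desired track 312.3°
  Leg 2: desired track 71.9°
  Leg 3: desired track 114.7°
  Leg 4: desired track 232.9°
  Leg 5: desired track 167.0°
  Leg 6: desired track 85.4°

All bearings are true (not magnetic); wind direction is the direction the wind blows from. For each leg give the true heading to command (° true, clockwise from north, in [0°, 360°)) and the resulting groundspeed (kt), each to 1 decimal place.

Leg 1: desired track 312.3°; wind correction -5.1° → command heading 307.2°, groundspeed 274.6 kt
Leg 2: desired track 71.9°; wind correction +9.2° → command heading 81.1°, groundspeed 242.8 kt
Leg 3: desired track 114.7°; wind correction +7.2° → command heading 121.9°, groundspeed 216.9 kt
Leg 4: desired track 232.9°; wind correction -8.5° → command heading 224.4°, groundspeed 225.4 kt
Leg 5: desired track 167.0°; wind correction -0.2° → command heading 166.8°, groundspeed 204.3 kt
Leg 6: desired track 85.4°; wind correction +9.1° → command heading 94.5°, groundspeed 233.7 kt

Leg 1: heading=307.2°, groundspeed=274.6 kt
Leg 2: heading=81.1°, groundspeed=242.8 kt
Leg 3: heading=121.9°, groundspeed=216.9 kt
Leg 4: heading=224.4°, groundspeed=225.4 kt
Leg 5: heading=166.8°, groundspeed=204.3 kt
Leg 6: heading=94.5°, groundspeed=233.7 kt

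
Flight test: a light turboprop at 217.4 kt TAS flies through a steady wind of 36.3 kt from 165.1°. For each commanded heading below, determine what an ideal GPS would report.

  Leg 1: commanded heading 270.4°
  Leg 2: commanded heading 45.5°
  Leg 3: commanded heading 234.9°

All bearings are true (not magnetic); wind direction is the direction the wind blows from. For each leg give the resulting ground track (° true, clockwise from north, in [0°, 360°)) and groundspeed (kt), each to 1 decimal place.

Leg 1: track=279.2°, groundspeed=229.7 kt
Leg 2: track=37.9°, groundspeed=237.4 kt
Leg 3: track=244.3°, groundspeed=207.7 kt

Leg 1: heading 270.4°; drift +8.8° → track 279.2°, groundspeed 229.7 kt
Leg 2: heading 45.5°; drift -7.6° → track 37.9°, groundspeed 237.4 kt
Leg 3: heading 234.9°; drift +9.4° → track 244.3°, groundspeed 207.7 kt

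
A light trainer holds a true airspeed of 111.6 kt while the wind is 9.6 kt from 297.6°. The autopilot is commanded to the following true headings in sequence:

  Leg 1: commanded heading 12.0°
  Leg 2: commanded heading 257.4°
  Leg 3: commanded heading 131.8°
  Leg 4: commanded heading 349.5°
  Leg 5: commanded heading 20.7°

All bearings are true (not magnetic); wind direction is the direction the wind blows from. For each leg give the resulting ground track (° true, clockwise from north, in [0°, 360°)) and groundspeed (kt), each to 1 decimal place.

Leg 1: track=16.8°, groundspeed=109.4 kt
Leg 2: track=254.0°, groundspeed=104.5 kt
Leg 3: track=130.7°, groundspeed=120.9 kt
Leg 4: track=353.6°, groundspeed=105.9 kt
Leg 5: track=25.6°, groundspeed=110.9 kt

Leg 1: heading 12.0°; drift +4.8° → track 16.8°, groundspeed 109.4 kt
Leg 2: heading 257.4°; drift -3.4° → track 254.0°, groundspeed 104.5 kt
Leg 3: heading 131.8°; drift -1.1° → track 130.7°, groundspeed 120.9 kt
Leg 4: heading 349.5°; drift +4.1° → track 353.6°, groundspeed 105.9 kt
Leg 5: heading 20.7°; drift +4.9° → track 25.6°, groundspeed 110.9 kt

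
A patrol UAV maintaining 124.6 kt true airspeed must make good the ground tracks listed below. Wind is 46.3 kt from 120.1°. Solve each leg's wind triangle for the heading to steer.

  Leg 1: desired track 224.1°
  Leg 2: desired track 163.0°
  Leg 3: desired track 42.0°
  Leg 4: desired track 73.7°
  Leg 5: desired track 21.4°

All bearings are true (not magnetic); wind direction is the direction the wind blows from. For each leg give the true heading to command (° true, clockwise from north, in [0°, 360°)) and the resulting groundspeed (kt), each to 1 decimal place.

Leg 1: heading=203.0°, groundspeed=127.4 kt
Leg 2: heading=148.3°, groundspeed=86.6 kt
Leg 3: heading=63.3°, groundspeed=106.5 kt
Leg 4: heading=89.3°, groundspeed=88.1 kt
Leg 5: heading=43.0°, groundspeed=122.9 kt

Leg 1: desired track 224.1°; wind correction -21.1° → command heading 203.0°, groundspeed 127.4 kt
Leg 2: desired track 163.0°; wind correction -14.7° → command heading 148.3°, groundspeed 86.6 kt
Leg 3: desired track 42.0°; wind correction +21.3° → command heading 63.3°, groundspeed 106.5 kt
Leg 4: desired track 73.7°; wind correction +15.6° → command heading 89.3°, groundspeed 88.1 kt
Leg 5: desired track 21.4°; wind correction +21.6° → command heading 43.0°, groundspeed 122.9 kt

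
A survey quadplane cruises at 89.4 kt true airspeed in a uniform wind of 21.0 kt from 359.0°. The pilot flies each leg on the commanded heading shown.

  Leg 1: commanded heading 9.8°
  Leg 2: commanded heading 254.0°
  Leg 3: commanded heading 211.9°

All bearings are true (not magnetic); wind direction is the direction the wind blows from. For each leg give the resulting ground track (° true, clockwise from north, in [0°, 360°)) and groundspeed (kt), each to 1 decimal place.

Leg 1: heading 9.8°; drift +3.3° → track 13.1°, groundspeed 68.9 kt
Leg 2: heading 254.0°; drift -12.1° → track 241.9°, groundspeed 97.0 kt
Leg 3: heading 211.9°; drift -6.1° → track 205.8°, groundspeed 107.6 kt

Leg 1: track=13.1°, groundspeed=68.9 kt
Leg 2: track=241.9°, groundspeed=97.0 kt
Leg 3: track=205.8°, groundspeed=107.6 kt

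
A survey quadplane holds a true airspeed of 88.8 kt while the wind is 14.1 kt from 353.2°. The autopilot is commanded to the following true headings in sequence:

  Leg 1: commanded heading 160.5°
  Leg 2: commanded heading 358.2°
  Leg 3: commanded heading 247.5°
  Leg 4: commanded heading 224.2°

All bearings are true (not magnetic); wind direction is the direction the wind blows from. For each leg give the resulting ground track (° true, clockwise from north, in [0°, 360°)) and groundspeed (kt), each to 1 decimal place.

Leg 1: heading 160.5°; drift +1.7° → track 162.2°, groundspeed 102.6 kt
Leg 2: heading 358.2°; drift +0.9° → track 359.1°, groundspeed 74.8 kt
Leg 3: heading 247.5°; drift -8.3° → track 239.2°, groundspeed 93.6 kt
Leg 4: heading 224.2°; drift -6.4° → track 217.8°, groundspeed 98.3 kt

Leg 1: track=162.2°, groundspeed=102.6 kt
Leg 2: track=359.1°, groundspeed=74.8 kt
Leg 3: track=239.2°, groundspeed=93.6 kt
Leg 4: track=217.8°, groundspeed=98.3 kt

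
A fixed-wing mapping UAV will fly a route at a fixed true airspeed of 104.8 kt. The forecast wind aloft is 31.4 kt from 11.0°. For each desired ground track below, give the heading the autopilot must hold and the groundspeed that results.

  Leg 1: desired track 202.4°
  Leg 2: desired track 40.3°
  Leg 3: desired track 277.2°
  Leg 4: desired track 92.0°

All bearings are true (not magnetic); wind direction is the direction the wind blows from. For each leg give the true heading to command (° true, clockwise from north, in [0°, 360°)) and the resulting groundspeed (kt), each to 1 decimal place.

Leg 1: heading=205.8°, groundspeed=135.4 kt
Leg 2: heading=31.9°, groundspeed=76.3 kt
Leg 3: heading=294.6°, groundspeed=102.1 kt
Leg 4: heading=74.8°, groundspeed=95.2 kt

Leg 1: desired track 202.4°; wind correction +3.4° → command heading 205.8°, groundspeed 135.4 kt
Leg 2: desired track 40.3°; wind correction -8.4° → command heading 31.9°, groundspeed 76.3 kt
Leg 3: desired track 277.2°; wind correction +17.4° → command heading 294.6°, groundspeed 102.1 kt
Leg 4: desired track 92.0°; wind correction -17.2° → command heading 74.8°, groundspeed 95.2 kt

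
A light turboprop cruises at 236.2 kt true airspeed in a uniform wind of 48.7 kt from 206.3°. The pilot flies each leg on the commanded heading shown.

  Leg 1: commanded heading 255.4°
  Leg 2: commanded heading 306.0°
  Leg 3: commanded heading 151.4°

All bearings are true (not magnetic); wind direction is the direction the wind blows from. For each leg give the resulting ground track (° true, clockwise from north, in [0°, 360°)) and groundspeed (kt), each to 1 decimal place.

Leg 1: heading 255.4°; drift +10.2° → track 265.6°, groundspeed 207.6 kt
Leg 2: heading 306.0°; drift +11.1° → track 317.1°, groundspeed 249.1 kt
Leg 3: heading 151.4°; drift -10.8° → track 140.6°, groundspeed 212.0 kt

Leg 1: track=265.6°, groundspeed=207.6 kt
Leg 2: track=317.1°, groundspeed=249.1 kt
Leg 3: track=140.6°, groundspeed=212.0 kt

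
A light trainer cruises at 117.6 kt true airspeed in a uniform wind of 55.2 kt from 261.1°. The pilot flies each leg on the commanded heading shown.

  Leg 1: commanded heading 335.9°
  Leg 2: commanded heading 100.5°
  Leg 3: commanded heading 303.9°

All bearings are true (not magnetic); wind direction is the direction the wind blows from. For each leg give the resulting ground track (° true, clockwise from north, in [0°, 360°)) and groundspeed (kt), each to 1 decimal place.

Leg 1: track=3.2°, groundspeed=116.1 kt
Leg 2: track=94.3°, groundspeed=170.7 kt
Leg 3: track=329.8°, groundspeed=85.7 kt

Leg 1: heading 335.9°; drift +27.3° → track 3.2°, groundspeed 116.1 kt
Leg 2: heading 100.5°; drift -6.2° → track 94.3°, groundspeed 170.7 kt
Leg 3: heading 303.9°; drift +25.9° → track 329.8°, groundspeed 85.7 kt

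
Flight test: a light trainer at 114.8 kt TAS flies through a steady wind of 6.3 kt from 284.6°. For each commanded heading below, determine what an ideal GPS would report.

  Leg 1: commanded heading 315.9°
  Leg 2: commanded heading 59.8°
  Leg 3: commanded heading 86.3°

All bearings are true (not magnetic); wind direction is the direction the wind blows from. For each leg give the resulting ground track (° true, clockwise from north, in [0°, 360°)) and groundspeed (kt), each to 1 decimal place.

Leg 1: track=317.6°, groundspeed=109.5 kt
Leg 2: track=61.9°, groundspeed=119.4 kt
Leg 3: track=87.2°, groundspeed=120.8 kt

Leg 1: heading 315.9°; drift +1.7° → track 317.6°, groundspeed 109.5 kt
Leg 2: heading 59.8°; drift +2.1° → track 61.9°, groundspeed 119.4 kt
Leg 3: heading 86.3°; drift +0.9° → track 87.2°, groundspeed 120.8 kt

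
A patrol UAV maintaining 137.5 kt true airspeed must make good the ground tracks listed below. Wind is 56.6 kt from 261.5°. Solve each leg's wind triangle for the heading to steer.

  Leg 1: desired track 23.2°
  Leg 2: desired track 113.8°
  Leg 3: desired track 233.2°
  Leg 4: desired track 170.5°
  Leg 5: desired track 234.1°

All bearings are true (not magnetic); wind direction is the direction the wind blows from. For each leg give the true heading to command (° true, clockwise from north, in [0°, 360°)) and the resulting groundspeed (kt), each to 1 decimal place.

Leg 1: heading=2.7°, groundspeed=158.5 kt
Leg 2: heading=126.5°, groundspeed=182.0 kt
Leg 3: heading=244.5°, groundspeed=85.0 kt
Leg 4: heading=194.8°, groundspeed=126.3 kt
Leg 5: heading=245.0°, groundspeed=84.8 kt

Leg 1: desired track 23.2°; wind correction -20.5° → command heading 2.7°, groundspeed 158.5 kt
Leg 2: desired track 113.8°; wind correction +12.7° → command heading 126.5°, groundspeed 182.0 kt
Leg 3: desired track 233.2°; wind correction +11.3° → command heading 244.5°, groundspeed 85.0 kt
Leg 4: desired track 170.5°; wind correction +24.3° → command heading 194.8°, groundspeed 126.3 kt
Leg 5: desired track 234.1°; wind correction +10.9° → command heading 245.0°, groundspeed 84.8 kt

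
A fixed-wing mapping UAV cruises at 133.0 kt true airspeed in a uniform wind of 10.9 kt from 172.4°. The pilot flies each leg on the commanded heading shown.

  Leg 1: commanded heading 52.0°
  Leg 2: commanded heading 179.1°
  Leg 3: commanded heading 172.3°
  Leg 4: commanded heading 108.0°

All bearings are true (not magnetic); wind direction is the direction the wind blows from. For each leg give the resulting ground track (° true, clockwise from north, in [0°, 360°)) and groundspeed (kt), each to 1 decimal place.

Leg 1: track=48.1°, groundspeed=138.8 kt
Leg 2: track=179.7°, groundspeed=122.2 kt
Leg 3: track=172.3°, groundspeed=122.1 kt
Leg 4: track=103.6°, groundspeed=128.7 kt

Leg 1: heading 52.0°; drift -3.9° → track 48.1°, groundspeed 138.8 kt
Leg 2: heading 179.1°; drift +0.6° → track 179.7°, groundspeed 122.2 kt
Leg 3: heading 172.3°; drift +0.0° → track 172.3°, groundspeed 122.1 kt
Leg 4: heading 108.0°; drift -4.4° → track 103.6°, groundspeed 128.7 kt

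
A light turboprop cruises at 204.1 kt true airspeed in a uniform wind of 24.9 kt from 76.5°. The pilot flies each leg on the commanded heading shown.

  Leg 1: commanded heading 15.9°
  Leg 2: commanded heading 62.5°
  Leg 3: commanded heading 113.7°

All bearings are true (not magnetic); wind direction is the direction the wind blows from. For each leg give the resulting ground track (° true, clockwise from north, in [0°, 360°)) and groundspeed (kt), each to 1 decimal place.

Leg 1: heading 15.9°; drift -6.5° → track 9.4°, groundspeed 193.1 kt
Leg 2: heading 62.5°; drift -1.9° → track 60.6°, groundspeed 180.0 kt
Leg 3: heading 113.7°; drift +4.7° → track 118.4°, groundspeed 184.9 kt

Leg 1: track=9.4°, groundspeed=193.1 kt
Leg 2: track=60.6°, groundspeed=180.0 kt
Leg 3: track=118.4°, groundspeed=184.9 kt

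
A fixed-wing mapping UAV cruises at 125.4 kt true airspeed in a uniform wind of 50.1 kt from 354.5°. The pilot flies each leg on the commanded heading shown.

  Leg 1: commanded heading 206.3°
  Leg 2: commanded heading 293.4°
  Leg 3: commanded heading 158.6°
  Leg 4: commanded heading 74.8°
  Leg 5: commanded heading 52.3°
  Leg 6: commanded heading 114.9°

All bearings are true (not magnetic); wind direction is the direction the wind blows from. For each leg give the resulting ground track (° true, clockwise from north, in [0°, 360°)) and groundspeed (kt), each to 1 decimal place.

Leg 1: track=197.4°, groundspeed=170.0 kt
Leg 2: track=270.0°, groundspeed=110.3 kt
Leg 3: track=163.1°, groundspeed=174.1 kt
Leg 4: track=97.7°, groundspeed=127.0 kt
Leg 5: track=75.5°, groundspeed=107.4 kt
Leg 6: track=130.9°, groundspeed=156.8 kt

Leg 1: heading 206.3°; drift -8.9° → track 197.4°, groundspeed 170.0 kt
Leg 2: heading 293.4°; drift -23.4° → track 270.0°, groundspeed 110.3 kt
Leg 3: heading 158.6°; drift +4.5° → track 163.1°, groundspeed 174.1 kt
Leg 4: heading 74.8°; drift +22.9° → track 97.7°, groundspeed 127.0 kt
Leg 5: heading 52.3°; drift +23.2° → track 75.5°, groundspeed 107.4 kt
Leg 6: heading 114.9°; drift +16.0° → track 130.9°, groundspeed 156.8 kt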